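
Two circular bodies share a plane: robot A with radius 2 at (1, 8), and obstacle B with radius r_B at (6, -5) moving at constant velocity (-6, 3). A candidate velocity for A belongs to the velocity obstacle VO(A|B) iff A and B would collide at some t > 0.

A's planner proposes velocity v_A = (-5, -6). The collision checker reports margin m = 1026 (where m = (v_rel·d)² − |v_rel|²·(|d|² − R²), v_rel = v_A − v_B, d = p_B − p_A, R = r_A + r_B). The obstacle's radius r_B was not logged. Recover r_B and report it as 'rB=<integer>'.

m = 1026
d = (5, -13);  v_rel = (1, -9),  |v_rel|² = 82
v_rel×d = (1)·(-13) − (-9)·(5) = 32
since m = R²·82 − 32²:  R² = (1024 + 1026) / 82 = 25
R = √25 = 5  ⇒  r_B = 5 − 2 = 3

rB=3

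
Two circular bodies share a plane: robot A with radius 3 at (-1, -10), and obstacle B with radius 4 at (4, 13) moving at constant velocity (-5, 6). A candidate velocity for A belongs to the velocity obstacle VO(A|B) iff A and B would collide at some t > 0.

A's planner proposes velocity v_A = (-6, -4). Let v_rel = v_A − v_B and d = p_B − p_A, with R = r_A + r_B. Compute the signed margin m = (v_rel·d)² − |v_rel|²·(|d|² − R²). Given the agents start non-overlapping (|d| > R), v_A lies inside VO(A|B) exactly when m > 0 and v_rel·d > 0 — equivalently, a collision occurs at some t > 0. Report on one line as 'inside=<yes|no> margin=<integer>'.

d = (5, 23),  |d|² = 554;  R = 3+4 = 7,  c = 554−7² = 505
v_rel = (-1, -10),  |v_rel|² = 101;  v_rel·d = (-1)·(5) + (-10)·(23) = -235
101·t² + 470·t + 505 = 0  ⇒  m = (-235)² − 101·505 = 4220
m = 4220 > 0,  v_rel·d = -235 < 0  ⇒  outside

inside=no margin=4220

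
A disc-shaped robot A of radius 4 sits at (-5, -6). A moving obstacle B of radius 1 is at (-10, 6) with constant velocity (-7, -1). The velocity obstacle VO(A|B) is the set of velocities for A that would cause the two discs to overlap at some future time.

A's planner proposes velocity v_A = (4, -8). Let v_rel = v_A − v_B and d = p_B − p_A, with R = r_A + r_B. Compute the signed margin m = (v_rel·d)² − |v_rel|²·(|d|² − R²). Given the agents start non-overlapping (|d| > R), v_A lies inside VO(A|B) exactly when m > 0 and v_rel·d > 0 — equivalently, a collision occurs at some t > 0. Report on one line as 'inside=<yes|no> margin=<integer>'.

d = (-5, 12),  |d|² = 169;  R = 4+1 = 5,  c = 169−5² = 144
v_rel = (11, -7),  |v_rel|² = 170;  v_rel·d = (11)·(-5) + (-7)·(12) = -139
170·t² + 278·t + 144 = 0  ⇒  m = (-139)² − 170·144 = -5159
m = -5159 < 0,  v_rel·d = -139 < 0  ⇒  outside

inside=no margin=-5159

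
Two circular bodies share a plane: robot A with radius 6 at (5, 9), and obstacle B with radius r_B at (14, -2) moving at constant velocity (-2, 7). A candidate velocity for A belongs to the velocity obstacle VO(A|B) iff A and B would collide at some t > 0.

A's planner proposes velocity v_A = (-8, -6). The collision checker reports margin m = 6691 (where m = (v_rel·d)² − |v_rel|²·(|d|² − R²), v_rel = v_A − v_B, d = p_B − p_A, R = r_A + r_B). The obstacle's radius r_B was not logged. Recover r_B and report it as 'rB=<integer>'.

m = 6691
d = (9, -11);  v_rel = (-6, -13),  |v_rel|² = 205
v_rel×d = (-6)·(-11) − (-13)·(9) = 183
since m = R²·205 − 183²:  R² = (33489 + 6691) / 205 = 196
R = √196 = 14  ⇒  r_B = 14 − 6 = 8

rB=8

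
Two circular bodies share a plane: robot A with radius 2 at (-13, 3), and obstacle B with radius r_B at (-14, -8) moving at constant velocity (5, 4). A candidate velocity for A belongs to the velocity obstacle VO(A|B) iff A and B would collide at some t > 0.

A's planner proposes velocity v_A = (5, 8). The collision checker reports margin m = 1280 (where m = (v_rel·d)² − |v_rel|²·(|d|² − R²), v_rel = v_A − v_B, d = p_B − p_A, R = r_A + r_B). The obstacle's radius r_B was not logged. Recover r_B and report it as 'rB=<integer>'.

m = 1280
d = (-1, -11);  v_rel = (0, 4),  |v_rel|² = 16
v_rel×d = (0)·(-11) − (4)·(-1) = 4
since m = R²·16 − 4²:  R² = (16 + 1280) / 16 = 81
R = √81 = 9  ⇒  r_B = 9 − 2 = 7

rB=7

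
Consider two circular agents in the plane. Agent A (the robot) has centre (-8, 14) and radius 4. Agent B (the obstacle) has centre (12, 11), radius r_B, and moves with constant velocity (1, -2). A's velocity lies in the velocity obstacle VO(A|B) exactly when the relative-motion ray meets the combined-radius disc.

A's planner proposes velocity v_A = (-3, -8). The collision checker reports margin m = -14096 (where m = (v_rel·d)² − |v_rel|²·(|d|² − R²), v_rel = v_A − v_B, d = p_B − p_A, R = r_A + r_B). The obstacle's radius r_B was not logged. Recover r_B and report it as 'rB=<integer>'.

m = -14096
d = (20, -3);  v_rel = (-4, -6),  |v_rel|² = 52
v_rel×d = (-4)·(-3) − (-6)·(20) = 132
since m = R²·52 − 132²:  R² = (17424 + -14096) / 52 = 64
R = √64 = 8  ⇒  r_B = 8 − 4 = 4

rB=4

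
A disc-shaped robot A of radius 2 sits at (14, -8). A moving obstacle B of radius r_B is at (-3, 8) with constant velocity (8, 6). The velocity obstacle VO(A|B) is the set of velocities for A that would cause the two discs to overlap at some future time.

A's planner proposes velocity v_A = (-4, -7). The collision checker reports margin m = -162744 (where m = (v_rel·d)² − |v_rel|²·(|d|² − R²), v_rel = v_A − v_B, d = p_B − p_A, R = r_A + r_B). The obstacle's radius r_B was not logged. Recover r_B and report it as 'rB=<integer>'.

m = -162744
d = (-17, 16);  v_rel = (-12, -13),  |v_rel|² = 313
v_rel×d = (-12)·(16) − (-13)·(-17) = -413
since m = R²·313 − (-413)²:  R² = (170569 + -162744) / 313 = 25
R = √25 = 5  ⇒  r_B = 5 − 2 = 3

rB=3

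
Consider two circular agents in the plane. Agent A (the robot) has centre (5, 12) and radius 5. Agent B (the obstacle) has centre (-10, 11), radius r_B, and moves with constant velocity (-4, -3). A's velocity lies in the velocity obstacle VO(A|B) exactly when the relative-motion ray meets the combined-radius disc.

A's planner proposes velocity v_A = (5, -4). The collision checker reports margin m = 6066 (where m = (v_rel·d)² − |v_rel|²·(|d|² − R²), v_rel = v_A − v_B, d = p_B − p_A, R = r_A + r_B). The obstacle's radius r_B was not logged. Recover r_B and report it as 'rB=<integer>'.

m = 6066
d = (-15, -1);  v_rel = (9, -1),  |v_rel|² = 82
v_rel×d = (9)·(-1) − (-1)·(-15) = -24
since m = R²·82 − (-24)²:  R² = (576 + 6066) / 82 = 81
R = √81 = 9  ⇒  r_B = 9 − 5 = 4

rB=4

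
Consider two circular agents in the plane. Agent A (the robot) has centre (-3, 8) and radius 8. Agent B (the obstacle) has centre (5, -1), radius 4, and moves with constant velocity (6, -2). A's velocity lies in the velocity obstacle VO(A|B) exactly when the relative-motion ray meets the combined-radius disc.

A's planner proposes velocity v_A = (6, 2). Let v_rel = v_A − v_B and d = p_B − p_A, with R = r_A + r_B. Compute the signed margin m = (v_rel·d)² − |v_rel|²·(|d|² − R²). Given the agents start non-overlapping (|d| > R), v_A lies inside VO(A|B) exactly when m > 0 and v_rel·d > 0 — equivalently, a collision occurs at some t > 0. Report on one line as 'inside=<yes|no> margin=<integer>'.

d = (8, -9),  |d|² = 145;  R = 8+4 = 12,  c = 145−12² = 1
v_rel = (0, 4),  |v_rel|² = 16;  v_rel·d = (0)·(8) + (4)·(-9) = -36
16·t² + 72·t + 1 = 0  ⇒  m = (-36)² − 16·1 = 1280
m = 1280 > 0,  v_rel·d = -36 < 0  ⇒  outside

inside=no margin=1280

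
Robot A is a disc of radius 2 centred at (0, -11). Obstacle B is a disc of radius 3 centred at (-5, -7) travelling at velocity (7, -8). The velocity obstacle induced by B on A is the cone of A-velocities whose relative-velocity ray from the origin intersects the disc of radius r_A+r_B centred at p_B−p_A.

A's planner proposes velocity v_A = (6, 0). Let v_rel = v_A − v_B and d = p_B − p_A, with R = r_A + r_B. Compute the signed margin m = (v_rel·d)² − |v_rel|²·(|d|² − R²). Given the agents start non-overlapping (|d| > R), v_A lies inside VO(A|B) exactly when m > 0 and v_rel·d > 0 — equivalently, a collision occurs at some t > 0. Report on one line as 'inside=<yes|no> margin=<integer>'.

d = (-5, 4),  |d|² = 41;  R = 2+3 = 5,  c = 41−5² = 16
v_rel = (-1, 8),  |v_rel|² = 65;  v_rel·d = (-1)·(-5) + (8)·(4) = 37
65·t² − 74·t + 16 = 0  ⇒  m = 37² − 65·16 = 329
m = 329 > 0,  v_rel·d = 37 > 0  ⇒  inside

inside=yes margin=329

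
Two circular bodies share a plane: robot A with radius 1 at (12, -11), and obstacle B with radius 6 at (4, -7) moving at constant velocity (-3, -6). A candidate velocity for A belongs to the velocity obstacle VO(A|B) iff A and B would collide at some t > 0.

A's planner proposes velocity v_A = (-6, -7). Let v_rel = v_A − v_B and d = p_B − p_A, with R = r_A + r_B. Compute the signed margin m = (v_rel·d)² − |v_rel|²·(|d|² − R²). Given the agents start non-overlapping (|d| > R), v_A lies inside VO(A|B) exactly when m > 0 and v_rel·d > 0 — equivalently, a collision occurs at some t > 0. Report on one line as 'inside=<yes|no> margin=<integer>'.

d = (-8, 4),  |d|² = 80;  R = 1+6 = 7,  c = 80−7² = 31
v_rel = (-3, -1),  |v_rel|² = 10;  v_rel·d = (-3)·(-8) + (-1)·(4) = 20
10·t² − 40·t + 31 = 0  ⇒  m = 20² − 10·31 = 90
m = 90 > 0,  v_rel·d = 20 > 0  ⇒  inside

inside=yes margin=90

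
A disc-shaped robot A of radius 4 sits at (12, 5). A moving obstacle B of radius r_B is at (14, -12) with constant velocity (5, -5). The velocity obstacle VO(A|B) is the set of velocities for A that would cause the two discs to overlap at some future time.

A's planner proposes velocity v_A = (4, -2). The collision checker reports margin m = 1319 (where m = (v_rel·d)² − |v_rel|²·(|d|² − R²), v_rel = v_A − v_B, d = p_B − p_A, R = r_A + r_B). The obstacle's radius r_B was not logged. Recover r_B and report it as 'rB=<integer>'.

m = 1319
d = (2, -17);  v_rel = (-1, 3),  |v_rel|² = 10
v_rel×d = (-1)·(-17) − (3)·(2) = 11
since m = R²·10 − 11²:  R² = (121 + 1319) / 10 = 144
R = √144 = 12  ⇒  r_B = 12 − 4 = 8

rB=8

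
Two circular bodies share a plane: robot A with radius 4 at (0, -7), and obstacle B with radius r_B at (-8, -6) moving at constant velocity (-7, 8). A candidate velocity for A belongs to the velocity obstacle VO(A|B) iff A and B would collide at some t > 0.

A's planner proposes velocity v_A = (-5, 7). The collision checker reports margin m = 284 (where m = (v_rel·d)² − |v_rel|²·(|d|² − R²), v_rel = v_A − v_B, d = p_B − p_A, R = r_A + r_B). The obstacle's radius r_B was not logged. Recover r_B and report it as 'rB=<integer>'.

m = 284
d = (-8, 1);  v_rel = (2, -1),  |v_rel|² = 5
v_rel×d = (2)·(1) − (-1)·(-8) = -6
since m = R²·5 − (-6)²:  R² = (36 + 284) / 5 = 64
R = √64 = 8  ⇒  r_B = 8 − 4 = 4

rB=4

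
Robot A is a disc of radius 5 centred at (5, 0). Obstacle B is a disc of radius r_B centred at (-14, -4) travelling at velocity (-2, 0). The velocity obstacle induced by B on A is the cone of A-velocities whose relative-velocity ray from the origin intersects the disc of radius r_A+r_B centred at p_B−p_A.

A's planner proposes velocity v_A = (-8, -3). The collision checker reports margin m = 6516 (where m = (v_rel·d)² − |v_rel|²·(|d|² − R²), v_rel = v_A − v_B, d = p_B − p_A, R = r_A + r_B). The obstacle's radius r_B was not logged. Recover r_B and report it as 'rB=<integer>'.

m = 6516
d = (-19, -4);  v_rel = (-6, -3),  |v_rel|² = 45
v_rel×d = (-6)·(-4) − (-3)·(-19) = -33
since m = R²·45 − (-33)²:  R² = (1089 + 6516) / 45 = 169
R = √169 = 13  ⇒  r_B = 13 − 5 = 8

rB=8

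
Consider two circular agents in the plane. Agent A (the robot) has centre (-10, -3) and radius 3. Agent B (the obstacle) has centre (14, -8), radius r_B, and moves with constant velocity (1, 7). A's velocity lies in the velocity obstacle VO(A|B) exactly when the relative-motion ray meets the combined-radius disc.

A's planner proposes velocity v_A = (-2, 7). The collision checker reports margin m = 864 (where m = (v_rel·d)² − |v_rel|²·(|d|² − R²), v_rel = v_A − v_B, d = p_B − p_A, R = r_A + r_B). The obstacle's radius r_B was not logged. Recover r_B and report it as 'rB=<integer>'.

m = 864
d = (24, -5);  v_rel = (-3, 0),  |v_rel|² = 9
v_rel×d = (-3)·(-5) − (0)·(24) = 15
since m = R²·9 − 15²:  R² = (225 + 864) / 9 = 121
R = √121 = 11  ⇒  r_B = 11 − 3 = 8

rB=8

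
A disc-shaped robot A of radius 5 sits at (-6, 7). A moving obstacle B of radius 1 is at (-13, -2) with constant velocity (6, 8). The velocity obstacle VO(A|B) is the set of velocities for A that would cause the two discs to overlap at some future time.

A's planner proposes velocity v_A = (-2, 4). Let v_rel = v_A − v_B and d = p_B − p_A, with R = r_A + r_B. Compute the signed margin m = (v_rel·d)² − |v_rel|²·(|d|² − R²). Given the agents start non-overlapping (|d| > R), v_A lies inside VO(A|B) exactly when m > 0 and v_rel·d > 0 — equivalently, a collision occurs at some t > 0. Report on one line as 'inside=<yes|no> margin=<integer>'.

d = (-7, -9),  |d|² = 130;  R = 5+1 = 6,  c = 130−6² = 94
v_rel = (-8, -4),  |v_rel|² = 80;  v_rel·d = (-8)·(-7) + (-4)·(-9) = 92
80·t² − 184·t + 94 = 0  ⇒  m = 92² − 80·94 = 944
m = 944 > 0,  v_rel·d = 92 > 0  ⇒  inside

inside=yes margin=944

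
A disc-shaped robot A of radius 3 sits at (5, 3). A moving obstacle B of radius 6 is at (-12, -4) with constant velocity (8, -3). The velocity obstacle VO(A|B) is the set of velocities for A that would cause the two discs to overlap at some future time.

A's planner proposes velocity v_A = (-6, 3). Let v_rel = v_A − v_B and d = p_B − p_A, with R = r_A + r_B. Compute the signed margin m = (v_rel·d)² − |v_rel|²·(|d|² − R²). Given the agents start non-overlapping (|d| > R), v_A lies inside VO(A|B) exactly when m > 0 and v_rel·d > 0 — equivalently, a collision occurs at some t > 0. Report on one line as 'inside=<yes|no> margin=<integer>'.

d = (-17, -7),  |d|² = 338;  R = 3+6 = 9,  c = 338−9² = 257
v_rel = (-14, 6),  |v_rel|² = 232;  v_rel·d = (-14)·(-17) + (6)·(-7) = 196
232·t² − 392·t + 257 = 0  ⇒  m = 196² − 232·257 = -21208
m = -21208 < 0,  v_rel·d = 196 > 0  ⇒  outside

inside=no margin=-21208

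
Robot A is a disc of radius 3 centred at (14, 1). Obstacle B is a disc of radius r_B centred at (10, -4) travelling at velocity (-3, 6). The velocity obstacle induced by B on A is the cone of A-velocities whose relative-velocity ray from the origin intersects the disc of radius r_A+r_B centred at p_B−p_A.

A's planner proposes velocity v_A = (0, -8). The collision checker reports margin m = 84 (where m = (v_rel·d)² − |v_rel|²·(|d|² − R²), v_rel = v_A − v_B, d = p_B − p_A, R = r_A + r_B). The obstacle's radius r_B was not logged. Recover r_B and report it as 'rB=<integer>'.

m = 84
d = (-4, -5);  v_rel = (3, -14),  |v_rel|² = 205
v_rel×d = (3)·(-5) − (-14)·(-4) = -71
since m = R²·205 − (-71)²:  R² = (5041 + 84) / 205 = 25
R = √25 = 5  ⇒  r_B = 5 − 3 = 2

rB=2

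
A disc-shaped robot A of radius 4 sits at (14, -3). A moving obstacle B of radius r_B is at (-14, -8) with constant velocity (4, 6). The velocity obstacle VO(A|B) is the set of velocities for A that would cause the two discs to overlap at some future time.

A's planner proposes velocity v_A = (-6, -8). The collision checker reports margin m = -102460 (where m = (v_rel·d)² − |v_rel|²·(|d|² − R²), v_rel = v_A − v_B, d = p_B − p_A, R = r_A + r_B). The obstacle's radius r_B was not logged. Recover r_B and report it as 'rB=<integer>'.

m = -102460
d = (-28, -5);  v_rel = (-10, -14),  |v_rel|² = 296
v_rel×d = (-10)·(-5) − (-14)·(-28) = -342
since m = R²·296 − (-342)²:  R² = (116964 + -102460) / 296 = 49
R = √49 = 7  ⇒  r_B = 7 − 4 = 3

rB=3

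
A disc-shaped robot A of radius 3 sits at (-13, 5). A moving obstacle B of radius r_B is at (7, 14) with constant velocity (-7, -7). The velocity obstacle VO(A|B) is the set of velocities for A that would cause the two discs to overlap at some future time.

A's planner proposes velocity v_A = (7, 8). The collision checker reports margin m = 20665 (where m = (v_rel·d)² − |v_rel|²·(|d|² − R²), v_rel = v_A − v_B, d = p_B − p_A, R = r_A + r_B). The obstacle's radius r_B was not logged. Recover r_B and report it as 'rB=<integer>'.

m = 20665
d = (20, 9);  v_rel = (14, 15),  |v_rel|² = 421
v_rel×d = (14)·(9) − (15)·(20) = -174
since m = R²·421 − (-174)²:  R² = (30276 + 20665) / 421 = 121
R = √121 = 11  ⇒  r_B = 11 − 3 = 8

rB=8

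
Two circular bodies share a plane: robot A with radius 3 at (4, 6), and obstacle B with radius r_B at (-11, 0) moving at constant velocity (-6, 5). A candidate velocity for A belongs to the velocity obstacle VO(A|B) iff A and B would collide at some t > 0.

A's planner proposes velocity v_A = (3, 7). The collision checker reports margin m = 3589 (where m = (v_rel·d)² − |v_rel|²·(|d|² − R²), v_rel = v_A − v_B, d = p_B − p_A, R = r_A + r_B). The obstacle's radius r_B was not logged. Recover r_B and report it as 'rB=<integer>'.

m = 3589
d = (-15, -6);  v_rel = (9, 2),  |v_rel|² = 85
v_rel×d = (9)·(-6) − (2)·(-15) = -24
since m = R²·85 − (-24)²:  R² = (576 + 3589) / 85 = 49
R = √49 = 7  ⇒  r_B = 7 − 3 = 4

rB=4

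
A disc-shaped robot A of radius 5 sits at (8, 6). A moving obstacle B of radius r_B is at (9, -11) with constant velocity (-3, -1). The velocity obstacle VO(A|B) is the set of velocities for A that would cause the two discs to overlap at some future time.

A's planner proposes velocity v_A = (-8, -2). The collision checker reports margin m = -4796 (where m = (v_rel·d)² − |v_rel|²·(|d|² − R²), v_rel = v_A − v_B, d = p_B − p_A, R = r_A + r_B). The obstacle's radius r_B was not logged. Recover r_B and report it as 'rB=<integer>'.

m = -4796
d = (1, -17);  v_rel = (-5, -1),  |v_rel|² = 26
v_rel×d = (-5)·(-17) − (-1)·(1) = 86
since m = R²·26 − 86²:  R² = (7396 + -4796) / 26 = 100
R = √100 = 10  ⇒  r_B = 10 − 5 = 5

rB=5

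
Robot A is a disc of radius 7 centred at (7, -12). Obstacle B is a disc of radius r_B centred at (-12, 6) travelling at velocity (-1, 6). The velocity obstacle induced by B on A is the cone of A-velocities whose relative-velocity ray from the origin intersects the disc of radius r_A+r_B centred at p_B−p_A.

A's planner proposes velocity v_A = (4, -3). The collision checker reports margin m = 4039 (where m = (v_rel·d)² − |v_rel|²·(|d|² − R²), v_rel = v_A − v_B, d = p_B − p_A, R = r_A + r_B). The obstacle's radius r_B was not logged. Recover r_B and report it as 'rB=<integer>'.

m = 4039
d = (-19, 18);  v_rel = (5, -9),  |v_rel|² = 106
v_rel×d = (5)·(18) − (-9)·(-19) = -81
since m = R²·106 − (-81)²:  R² = (6561 + 4039) / 106 = 100
R = √100 = 10  ⇒  r_B = 10 − 7 = 3

rB=3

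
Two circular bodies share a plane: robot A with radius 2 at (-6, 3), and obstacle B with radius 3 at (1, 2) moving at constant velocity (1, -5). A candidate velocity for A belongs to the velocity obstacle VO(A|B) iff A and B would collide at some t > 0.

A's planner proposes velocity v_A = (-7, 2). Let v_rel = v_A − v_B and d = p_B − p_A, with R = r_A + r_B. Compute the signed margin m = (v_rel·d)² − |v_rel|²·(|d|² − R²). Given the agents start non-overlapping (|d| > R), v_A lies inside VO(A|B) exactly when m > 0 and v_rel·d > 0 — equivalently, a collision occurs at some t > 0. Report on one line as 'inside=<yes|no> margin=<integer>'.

d = (7, -1),  |d|² = 50;  R = 2+3 = 5,  c = 50−5² = 25
v_rel = (-8, 7),  |v_rel|² = 113;  v_rel·d = (-8)·(7) + (7)·(-1) = -63
113·t² + 126·t + 25 = 0  ⇒  m = (-63)² − 113·25 = 1144
m = 1144 > 0,  v_rel·d = -63 < 0  ⇒  outside

inside=no margin=1144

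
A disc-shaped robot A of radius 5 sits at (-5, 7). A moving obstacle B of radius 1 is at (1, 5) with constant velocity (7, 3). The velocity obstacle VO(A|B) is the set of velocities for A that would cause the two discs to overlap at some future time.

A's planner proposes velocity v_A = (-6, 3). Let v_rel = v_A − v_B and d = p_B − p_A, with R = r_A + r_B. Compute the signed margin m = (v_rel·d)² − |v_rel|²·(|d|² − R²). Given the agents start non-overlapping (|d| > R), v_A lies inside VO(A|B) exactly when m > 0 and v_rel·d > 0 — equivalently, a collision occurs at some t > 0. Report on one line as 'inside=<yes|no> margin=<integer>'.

d = (6, -2),  |d|² = 40;  R = 5+1 = 6,  c = 40−6² = 4
v_rel = (-13, 0),  |v_rel|² = 169;  v_rel·d = (-13)·(6) + (0)·(-2) = -78
169·t² + 156·t + 4 = 0  ⇒  m = (-78)² − 169·4 = 5408
m = 5408 > 0,  v_rel·d = -78 < 0  ⇒  outside

inside=no margin=5408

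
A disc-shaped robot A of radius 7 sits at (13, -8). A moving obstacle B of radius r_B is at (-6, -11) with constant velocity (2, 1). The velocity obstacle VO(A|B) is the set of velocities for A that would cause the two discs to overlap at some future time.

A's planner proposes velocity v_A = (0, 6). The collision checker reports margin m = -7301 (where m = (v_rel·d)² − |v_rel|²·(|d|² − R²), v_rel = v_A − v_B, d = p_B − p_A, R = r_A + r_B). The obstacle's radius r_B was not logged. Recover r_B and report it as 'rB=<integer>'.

m = -7301
d = (-19, -3);  v_rel = (-2, 5),  |v_rel|² = 29
v_rel×d = (-2)·(-3) − (5)·(-19) = 101
since m = R²·29 − 101²:  R² = (10201 + -7301) / 29 = 100
R = √100 = 10  ⇒  r_B = 10 − 7 = 3

rB=3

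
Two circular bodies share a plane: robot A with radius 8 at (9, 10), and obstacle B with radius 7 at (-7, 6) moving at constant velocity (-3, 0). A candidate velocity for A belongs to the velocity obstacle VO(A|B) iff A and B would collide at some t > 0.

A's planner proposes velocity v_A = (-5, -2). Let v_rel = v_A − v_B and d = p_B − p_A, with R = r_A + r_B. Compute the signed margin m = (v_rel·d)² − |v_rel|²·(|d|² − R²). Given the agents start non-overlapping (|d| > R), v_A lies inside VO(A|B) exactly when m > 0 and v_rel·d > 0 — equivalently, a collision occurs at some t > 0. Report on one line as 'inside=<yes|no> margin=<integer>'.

d = (-16, -4),  |d|² = 272;  R = 8+7 = 15,  c = 272−15² = 47
v_rel = (-2, -2),  |v_rel|² = 8;  v_rel·d = (-2)·(-16) + (-2)·(-4) = 40
8·t² − 80·t + 47 = 0  ⇒  m = 40² − 8·47 = 1224
m = 1224 > 0,  v_rel·d = 40 > 0  ⇒  inside

inside=yes margin=1224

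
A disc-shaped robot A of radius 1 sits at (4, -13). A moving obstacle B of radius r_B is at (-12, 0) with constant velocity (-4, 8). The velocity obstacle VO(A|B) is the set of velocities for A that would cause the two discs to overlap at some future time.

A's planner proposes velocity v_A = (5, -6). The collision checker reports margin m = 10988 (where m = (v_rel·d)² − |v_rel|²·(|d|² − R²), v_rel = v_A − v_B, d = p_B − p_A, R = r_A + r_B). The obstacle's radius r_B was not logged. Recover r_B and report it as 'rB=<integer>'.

m = 10988
d = (-16, 13);  v_rel = (9, -14),  |v_rel|² = 277
v_rel×d = (9)·(13) − (-14)·(-16) = -107
since m = R²·277 − (-107)²:  R² = (11449 + 10988) / 277 = 81
R = √81 = 9  ⇒  r_B = 9 − 1 = 8

rB=8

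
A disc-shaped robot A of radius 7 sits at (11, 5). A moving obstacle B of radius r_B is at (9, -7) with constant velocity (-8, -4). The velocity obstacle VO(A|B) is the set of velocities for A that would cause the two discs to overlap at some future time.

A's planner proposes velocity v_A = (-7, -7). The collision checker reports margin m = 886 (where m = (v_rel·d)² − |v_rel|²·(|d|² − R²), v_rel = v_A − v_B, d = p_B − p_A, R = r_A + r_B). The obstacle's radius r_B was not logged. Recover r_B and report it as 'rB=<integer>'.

m = 886
d = (-2, -12);  v_rel = (1, -3),  |v_rel|² = 10
v_rel×d = (1)·(-12) − (-3)·(-2) = -18
since m = R²·10 − (-18)²:  R² = (324 + 886) / 10 = 121
R = √121 = 11  ⇒  r_B = 11 − 7 = 4

rB=4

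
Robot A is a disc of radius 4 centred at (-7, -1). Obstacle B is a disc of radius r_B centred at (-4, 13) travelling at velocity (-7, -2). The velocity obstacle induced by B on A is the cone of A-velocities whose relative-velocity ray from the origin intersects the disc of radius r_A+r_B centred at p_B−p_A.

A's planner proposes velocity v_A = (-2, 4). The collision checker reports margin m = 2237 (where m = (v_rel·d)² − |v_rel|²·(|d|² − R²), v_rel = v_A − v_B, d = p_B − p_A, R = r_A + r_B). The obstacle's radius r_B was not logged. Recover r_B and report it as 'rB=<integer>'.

m = 2237
d = (3, 14);  v_rel = (5, 6),  |v_rel|² = 61
v_rel×d = (5)·(14) − (6)·(3) = 52
since m = R²·61 − 52²:  R² = (2704 + 2237) / 61 = 81
R = √81 = 9  ⇒  r_B = 9 − 4 = 5

rB=5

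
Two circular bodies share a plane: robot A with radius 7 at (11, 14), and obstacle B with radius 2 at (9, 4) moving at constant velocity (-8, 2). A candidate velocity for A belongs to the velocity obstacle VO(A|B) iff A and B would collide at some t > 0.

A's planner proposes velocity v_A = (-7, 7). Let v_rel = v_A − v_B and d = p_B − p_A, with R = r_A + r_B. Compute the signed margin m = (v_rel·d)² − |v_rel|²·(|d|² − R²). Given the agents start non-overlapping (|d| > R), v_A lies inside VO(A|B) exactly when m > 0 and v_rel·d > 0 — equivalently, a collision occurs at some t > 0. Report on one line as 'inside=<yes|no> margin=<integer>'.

d = (-2, -10),  |d|² = 104;  R = 7+2 = 9,  c = 104−9² = 23
v_rel = (1, 5),  |v_rel|² = 26;  v_rel·d = (1)·(-2) + (5)·(-10) = -52
26·t² + 104·t + 23 = 0  ⇒  m = (-52)² − 26·23 = 2106
m = 2106 > 0,  v_rel·d = -52 < 0  ⇒  outside

inside=no margin=2106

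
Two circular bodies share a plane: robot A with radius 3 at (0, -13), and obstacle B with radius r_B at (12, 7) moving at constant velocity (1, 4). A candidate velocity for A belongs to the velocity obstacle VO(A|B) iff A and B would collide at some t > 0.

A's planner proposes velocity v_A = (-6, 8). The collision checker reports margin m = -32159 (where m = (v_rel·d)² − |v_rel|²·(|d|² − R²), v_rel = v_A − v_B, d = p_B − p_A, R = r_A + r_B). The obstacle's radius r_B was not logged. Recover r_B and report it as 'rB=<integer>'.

m = -32159
d = (12, 20);  v_rel = (-7, 4),  |v_rel|² = 65
v_rel×d = (-7)·(20) − (4)·(12) = -188
since m = R²·65 − (-188)²:  R² = (35344 + -32159) / 65 = 49
R = √49 = 7  ⇒  r_B = 7 − 3 = 4

rB=4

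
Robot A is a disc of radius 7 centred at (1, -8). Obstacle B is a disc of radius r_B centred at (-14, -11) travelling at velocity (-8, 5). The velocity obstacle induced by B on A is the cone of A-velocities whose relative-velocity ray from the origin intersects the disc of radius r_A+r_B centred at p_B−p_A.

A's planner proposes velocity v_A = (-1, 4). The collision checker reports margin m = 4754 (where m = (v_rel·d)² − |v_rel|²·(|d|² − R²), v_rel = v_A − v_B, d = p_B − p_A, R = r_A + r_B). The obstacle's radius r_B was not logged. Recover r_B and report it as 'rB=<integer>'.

m = 4754
d = (-15, -3);  v_rel = (7, -1),  |v_rel|² = 50
v_rel×d = (7)·(-3) − (-1)·(-15) = -36
since m = R²·50 − (-36)²:  R² = (1296 + 4754) / 50 = 121
R = √121 = 11  ⇒  r_B = 11 − 7 = 4

rB=4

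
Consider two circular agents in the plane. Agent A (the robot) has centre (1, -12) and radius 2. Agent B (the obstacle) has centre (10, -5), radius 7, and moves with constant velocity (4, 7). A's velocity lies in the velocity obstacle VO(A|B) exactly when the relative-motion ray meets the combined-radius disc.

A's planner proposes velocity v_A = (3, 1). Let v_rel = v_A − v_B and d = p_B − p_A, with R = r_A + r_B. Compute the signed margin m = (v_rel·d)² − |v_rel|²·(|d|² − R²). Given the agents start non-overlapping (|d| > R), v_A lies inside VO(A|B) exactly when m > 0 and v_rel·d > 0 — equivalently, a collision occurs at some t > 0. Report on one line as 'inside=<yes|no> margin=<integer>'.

d = (9, 7),  |d|² = 130;  R = 2+7 = 9,  c = 130−9² = 49
v_rel = (-1, -6),  |v_rel|² = 37;  v_rel·d = (-1)·(9) + (-6)·(7) = -51
37·t² + 102·t + 49 = 0  ⇒  m = (-51)² − 37·49 = 788
m = 788 > 0,  v_rel·d = -51 < 0  ⇒  outside

inside=no margin=788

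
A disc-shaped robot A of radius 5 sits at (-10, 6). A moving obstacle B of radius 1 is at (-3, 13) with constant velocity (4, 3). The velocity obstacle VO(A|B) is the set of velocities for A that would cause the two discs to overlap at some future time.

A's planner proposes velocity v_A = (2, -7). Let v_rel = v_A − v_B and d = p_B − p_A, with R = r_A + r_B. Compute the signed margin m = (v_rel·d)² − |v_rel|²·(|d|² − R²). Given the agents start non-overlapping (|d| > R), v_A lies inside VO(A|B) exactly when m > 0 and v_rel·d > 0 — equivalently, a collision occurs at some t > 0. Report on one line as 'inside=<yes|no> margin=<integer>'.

d = (7, 7),  |d|² = 98;  R = 5+1 = 6,  c = 98−6² = 62
v_rel = (-2, -10),  |v_rel|² = 104;  v_rel·d = (-2)·(7) + (-10)·(7) = -84
104·t² + 168·t + 62 = 0  ⇒  m = (-84)² − 104·62 = 608
m = 608 > 0,  v_rel·d = -84 < 0  ⇒  outside

inside=no margin=608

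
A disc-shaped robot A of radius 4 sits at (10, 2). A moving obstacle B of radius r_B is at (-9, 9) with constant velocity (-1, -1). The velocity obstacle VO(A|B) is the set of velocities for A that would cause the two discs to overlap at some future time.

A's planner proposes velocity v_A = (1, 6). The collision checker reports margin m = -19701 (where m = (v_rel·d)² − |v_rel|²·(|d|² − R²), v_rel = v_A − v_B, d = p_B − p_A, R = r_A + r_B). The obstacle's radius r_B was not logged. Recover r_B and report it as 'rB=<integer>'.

m = -19701
d = (-19, 7);  v_rel = (2, 7),  |v_rel|² = 53
v_rel×d = (2)·(7) − (7)·(-19) = 147
since m = R²·53 − 147²:  R² = (21609 + -19701) / 53 = 36
R = √36 = 6  ⇒  r_B = 6 − 4 = 2

rB=2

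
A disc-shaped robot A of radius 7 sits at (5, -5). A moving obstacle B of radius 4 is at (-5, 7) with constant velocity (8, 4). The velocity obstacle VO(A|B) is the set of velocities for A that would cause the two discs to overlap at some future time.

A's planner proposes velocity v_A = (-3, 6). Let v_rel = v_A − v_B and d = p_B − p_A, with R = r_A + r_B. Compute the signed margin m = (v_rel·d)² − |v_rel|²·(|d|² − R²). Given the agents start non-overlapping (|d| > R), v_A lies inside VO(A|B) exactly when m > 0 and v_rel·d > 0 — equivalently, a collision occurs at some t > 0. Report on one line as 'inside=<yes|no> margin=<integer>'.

d = (-10, 12),  |d|² = 244;  R = 7+4 = 11,  c = 244−11² = 123
v_rel = (-11, 2),  |v_rel|² = 125;  v_rel·d = (-11)·(-10) + (2)·(12) = 134
125·t² − 268·t + 123 = 0  ⇒  m = 134² − 125·123 = 2581
m = 2581 > 0,  v_rel·d = 134 > 0  ⇒  inside

inside=yes margin=2581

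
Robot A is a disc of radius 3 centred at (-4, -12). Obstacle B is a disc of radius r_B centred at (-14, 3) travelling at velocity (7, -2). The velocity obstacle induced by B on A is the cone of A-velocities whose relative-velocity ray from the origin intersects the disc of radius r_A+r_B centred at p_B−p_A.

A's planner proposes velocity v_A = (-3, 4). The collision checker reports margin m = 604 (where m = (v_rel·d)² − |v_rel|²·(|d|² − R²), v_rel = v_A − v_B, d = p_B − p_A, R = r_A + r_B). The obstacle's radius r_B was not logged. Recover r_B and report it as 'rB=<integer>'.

m = 604
d = (-10, 15);  v_rel = (-10, 6),  |v_rel|² = 136
v_rel×d = (-10)·(15) − (6)·(-10) = -90
since m = R²·136 − (-90)²:  R² = (8100 + 604) / 136 = 64
R = √64 = 8  ⇒  r_B = 8 − 3 = 5

rB=5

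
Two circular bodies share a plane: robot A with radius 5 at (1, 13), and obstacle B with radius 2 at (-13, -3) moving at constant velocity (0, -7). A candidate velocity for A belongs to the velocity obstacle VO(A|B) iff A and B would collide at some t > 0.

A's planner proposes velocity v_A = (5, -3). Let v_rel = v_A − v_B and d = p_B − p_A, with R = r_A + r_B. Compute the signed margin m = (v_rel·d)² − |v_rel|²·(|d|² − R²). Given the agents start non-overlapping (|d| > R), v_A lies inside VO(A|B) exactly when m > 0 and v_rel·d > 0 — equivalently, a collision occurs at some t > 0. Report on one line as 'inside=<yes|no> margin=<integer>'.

d = (-14, -16),  |d|² = 452;  R = 5+2 = 7,  c = 452−7² = 403
v_rel = (5, 4),  |v_rel|² = 41;  v_rel·d = (5)·(-14) + (4)·(-16) = -134
41·t² + 268·t + 403 = 0  ⇒  m = (-134)² − 41·403 = 1433
m = 1433 > 0,  v_rel·d = -134 < 0  ⇒  outside

inside=no margin=1433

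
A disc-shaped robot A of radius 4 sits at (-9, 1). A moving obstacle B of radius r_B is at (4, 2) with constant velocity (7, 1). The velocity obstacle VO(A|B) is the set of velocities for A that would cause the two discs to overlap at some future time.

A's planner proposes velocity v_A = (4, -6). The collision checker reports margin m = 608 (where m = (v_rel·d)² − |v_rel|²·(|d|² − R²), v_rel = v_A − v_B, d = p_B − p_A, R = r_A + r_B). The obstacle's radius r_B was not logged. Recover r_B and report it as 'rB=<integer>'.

m = 608
d = (13, 1);  v_rel = (-3, -7),  |v_rel|² = 58
v_rel×d = (-3)·(1) − (-7)·(13) = 88
since m = R²·58 − 88²:  R² = (7744 + 608) / 58 = 144
R = √144 = 12  ⇒  r_B = 12 − 4 = 8

rB=8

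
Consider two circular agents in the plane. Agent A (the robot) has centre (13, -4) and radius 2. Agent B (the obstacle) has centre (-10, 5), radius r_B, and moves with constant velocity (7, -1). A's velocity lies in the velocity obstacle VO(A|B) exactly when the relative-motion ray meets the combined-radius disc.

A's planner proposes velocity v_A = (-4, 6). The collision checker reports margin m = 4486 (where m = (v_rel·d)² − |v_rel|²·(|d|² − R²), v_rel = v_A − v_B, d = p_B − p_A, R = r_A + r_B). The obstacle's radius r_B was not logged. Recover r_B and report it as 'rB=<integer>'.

m = 4486
d = (-23, 9);  v_rel = (-11, 7),  |v_rel|² = 170
v_rel×d = (-11)·(9) − (7)·(-23) = 62
since m = R²·170 − 62²:  R² = (3844 + 4486) / 170 = 49
R = √49 = 7  ⇒  r_B = 7 − 2 = 5

rB=5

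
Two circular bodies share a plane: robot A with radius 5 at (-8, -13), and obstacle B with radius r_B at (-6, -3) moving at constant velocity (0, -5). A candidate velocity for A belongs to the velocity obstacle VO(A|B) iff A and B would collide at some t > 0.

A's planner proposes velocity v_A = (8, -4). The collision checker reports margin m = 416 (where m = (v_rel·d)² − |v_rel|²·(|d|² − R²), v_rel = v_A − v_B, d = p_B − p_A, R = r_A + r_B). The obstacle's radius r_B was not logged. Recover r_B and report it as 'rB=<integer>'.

m = 416
d = (2, 10);  v_rel = (8, 1),  |v_rel|² = 65
v_rel×d = (8)·(10) − (1)·(2) = 78
since m = R²·65 − 78²:  R² = (6084 + 416) / 65 = 100
R = √100 = 10  ⇒  r_B = 10 − 5 = 5

rB=5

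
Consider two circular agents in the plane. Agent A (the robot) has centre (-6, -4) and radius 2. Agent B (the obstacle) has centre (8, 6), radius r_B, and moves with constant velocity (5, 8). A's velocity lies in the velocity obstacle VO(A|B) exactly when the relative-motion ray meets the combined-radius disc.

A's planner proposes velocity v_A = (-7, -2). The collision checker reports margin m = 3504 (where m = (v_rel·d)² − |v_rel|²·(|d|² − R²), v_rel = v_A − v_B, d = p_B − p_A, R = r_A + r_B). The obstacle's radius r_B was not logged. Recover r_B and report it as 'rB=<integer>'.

m = 3504
d = (14, 10);  v_rel = (-12, -10),  |v_rel|² = 244
v_rel×d = (-12)·(10) − (-10)·(14) = 20
since m = R²·244 − 20²:  R² = (400 + 3504) / 244 = 16
R = √16 = 4  ⇒  r_B = 4 − 2 = 2

rB=2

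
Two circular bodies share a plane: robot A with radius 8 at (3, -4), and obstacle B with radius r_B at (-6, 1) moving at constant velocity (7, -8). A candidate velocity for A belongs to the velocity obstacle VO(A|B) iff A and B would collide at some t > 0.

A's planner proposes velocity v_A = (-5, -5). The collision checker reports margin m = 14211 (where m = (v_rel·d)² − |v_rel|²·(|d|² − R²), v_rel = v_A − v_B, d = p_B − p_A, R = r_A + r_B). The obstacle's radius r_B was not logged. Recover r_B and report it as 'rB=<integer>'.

m = 14211
d = (-9, 5);  v_rel = (-12, 3),  |v_rel|² = 153
v_rel×d = (-12)·(5) − (3)·(-9) = -33
since m = R²·153 − (-33)²:  R² = (1089 + 14211) / 153 = 100
R = √100 = 10  ⇒  r_B = 10 − 8 = 2

rB=2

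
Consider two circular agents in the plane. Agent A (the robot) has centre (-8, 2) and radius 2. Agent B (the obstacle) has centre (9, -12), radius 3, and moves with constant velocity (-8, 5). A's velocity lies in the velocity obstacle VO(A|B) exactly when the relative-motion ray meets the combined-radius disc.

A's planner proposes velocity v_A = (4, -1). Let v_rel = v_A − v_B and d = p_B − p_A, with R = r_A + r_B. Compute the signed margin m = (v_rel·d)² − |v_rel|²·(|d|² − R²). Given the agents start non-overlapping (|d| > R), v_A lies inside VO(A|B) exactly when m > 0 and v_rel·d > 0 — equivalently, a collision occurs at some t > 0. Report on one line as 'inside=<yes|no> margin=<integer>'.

d = (17, -14),  |d|² = 485;  R = 2+3 = 5,  c = 485−5² = 460
v_rel = (12, -6),  |v_rel|² = 180;  v_rel·d = (12)·(17) + (-6)·(-14) = 288
180·t² − 576·t + 460 = 0  ⇒  m = 288² − 180·460 = 144
m = 144 > 0,  v_rel·d = 288 > 0  ⇒  inside

inside=yes margin=144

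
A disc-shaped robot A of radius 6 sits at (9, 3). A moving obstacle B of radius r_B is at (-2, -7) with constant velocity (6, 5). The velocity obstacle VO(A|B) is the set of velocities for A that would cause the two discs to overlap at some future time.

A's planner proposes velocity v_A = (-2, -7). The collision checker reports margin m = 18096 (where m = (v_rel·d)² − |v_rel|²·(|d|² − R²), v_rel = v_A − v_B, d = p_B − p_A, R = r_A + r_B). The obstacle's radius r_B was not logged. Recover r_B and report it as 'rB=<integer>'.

m = 18096
d = (-11, -10);  v_rel = (-8, -12),  |v_rel|² = 208
v_rel×d = (-8)·(-10) − (-12)·(-11) = -52
since m = R²·208 − (-52)²:  R² = (2704 + 18096) / 208 = 100
R = √100 = 10  ⇒  r_B = 10 − 6 = 4

rB=4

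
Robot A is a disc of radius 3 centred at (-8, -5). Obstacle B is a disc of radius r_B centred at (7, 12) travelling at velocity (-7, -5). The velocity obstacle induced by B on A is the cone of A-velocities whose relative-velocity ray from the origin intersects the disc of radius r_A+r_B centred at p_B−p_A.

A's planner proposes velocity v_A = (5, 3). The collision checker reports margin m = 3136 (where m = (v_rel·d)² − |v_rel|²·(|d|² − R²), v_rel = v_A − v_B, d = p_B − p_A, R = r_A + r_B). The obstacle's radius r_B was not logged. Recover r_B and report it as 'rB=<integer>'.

m = 3136
d = (15, 17);  v_rel = (12, 8),  |v_rel|² = 208
v_rel×d = (12)·(17) − (8)·(15) = 84
since m = R²·208 − 84²:  R² = (7056 + 3136) / 208 = 49
R = √49 = 7  ⇒  r_B = 7 − 3 = 4

rB=4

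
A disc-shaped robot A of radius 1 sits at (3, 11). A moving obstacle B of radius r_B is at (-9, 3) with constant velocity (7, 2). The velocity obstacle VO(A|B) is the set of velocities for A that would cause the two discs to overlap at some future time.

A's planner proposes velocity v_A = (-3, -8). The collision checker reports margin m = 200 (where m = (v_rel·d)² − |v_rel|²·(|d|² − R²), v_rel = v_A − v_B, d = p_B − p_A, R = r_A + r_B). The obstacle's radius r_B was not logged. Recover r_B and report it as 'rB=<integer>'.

m = 200
d = (-12, -8);  v_rel = (-10, -10),  |v_rel|² = 200
v_rel×d = (-10)·(-8) − (-10)·(-12) = -40
since m = R²·200 − (-40)²:  R² = (1600 + 200) / 200 = 9
R = √9 = 3  ⇒  r_B = 3 − 1 = 2

rB=2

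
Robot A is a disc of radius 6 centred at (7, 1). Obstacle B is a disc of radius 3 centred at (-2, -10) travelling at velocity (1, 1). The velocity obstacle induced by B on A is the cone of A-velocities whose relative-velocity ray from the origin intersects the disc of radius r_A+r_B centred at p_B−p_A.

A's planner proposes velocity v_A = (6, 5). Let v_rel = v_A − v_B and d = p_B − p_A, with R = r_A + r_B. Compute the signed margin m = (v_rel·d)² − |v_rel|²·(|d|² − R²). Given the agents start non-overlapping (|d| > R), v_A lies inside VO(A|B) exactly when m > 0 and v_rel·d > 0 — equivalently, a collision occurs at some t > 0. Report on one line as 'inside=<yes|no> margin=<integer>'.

d = (-9, -11),  |d|² = 202;  R = 6+3 = 9,  c = 202−9² = 121
v_rel = (5, 4),  |v_rel|² = 41;  v_rel·d = (5)·(-9) + (4)·(-11) = -89
41·t² + 178·t + 121 = 0  ⇒  m = (-89)² − 41·121 = 2960
m = 2960 > 0,  v_rel·d = -89 < 0  ⇒  outside

inside=no margin=2960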